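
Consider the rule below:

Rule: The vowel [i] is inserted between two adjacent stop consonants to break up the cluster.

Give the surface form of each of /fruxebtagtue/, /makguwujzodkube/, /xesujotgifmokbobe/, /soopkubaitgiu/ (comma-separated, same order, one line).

fruxebitagitue, makiguwujzodikube, xesujotigifmokibobe, soopikubaitigiu

/fruxebtagtue/: /b/ and /t/ form a stop–stop cluster, so [i] is inserted between them. /g/ and /t/ form a stop–stop cluster, so [i] is inserted between them. → [fruxebitagitue].
/makguwujzodkube/: /k/ and /g/ form a stop–stop cluster, so [i] is inserted between them. /d/ and /k/ form a stop–stop cluster, so [i] is inserted between them. → [makiguwujzodikube].
/xesujotgifmokbobe/: /t/ and /g/ form a stop–stop cluster, so [i] is inserted between them. /k/ and /b/ form a stop–stop cluster, so [i] is inserted between them. → [xesujotigifmokibobe].
/soopkubaitgiu/: /p/ and /k/ form a stop–stop cluster, so [i] is inserted between them. /t/ and /g/ form a stop–stop cluster, so [i] is inserted between them. → [soopikubaitigiu].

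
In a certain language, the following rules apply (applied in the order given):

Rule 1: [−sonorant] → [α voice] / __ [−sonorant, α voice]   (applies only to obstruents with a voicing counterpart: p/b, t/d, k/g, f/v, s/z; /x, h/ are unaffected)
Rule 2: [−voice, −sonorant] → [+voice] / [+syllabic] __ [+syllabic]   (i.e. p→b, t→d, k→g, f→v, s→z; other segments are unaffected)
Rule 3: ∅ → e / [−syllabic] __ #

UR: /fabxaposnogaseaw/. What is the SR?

Rule 1 (regressive voicing assimilation): /b/ precedes the voiceless obstruent /x/, so it devoices to [p] by assimilation. /fabxaposnogaseaw/ → fapxaposnogaseaw.
Rule 2 (intervocalic voicing): /p/ is a voiceless obstruent between vowels /a/ and /o/, so it voices to [b]. /s/ is a voiceless obstruent between vowels /a/ and /e/, so it voices to [z]. /fapxaposnogaseaw/ → fapxabosnogazeaw.
Rule 3 (final e-epenthesis): the form ends in the consonant /w/, so [e] is inserted word-finally. /fapxabosnogazeaw/ → fapxabosnogazeawe.

fapxabosnogazeawe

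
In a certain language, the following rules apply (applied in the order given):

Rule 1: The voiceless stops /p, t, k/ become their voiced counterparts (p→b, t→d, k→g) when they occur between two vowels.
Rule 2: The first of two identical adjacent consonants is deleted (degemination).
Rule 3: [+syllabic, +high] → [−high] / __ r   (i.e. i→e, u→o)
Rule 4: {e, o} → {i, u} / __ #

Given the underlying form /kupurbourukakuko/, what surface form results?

kuborboorugagugu

Rule 1 (intervocalic voicing): /p/ is a voiceless stop between vowels /u/ and /u/, so it voices to [b]. /k/ is a voiceless stop between vowels /u/ and /a/, so it voices to [g]. /k/ is a voiceless stop between vowels /a/ and /u/, so it voices to [g]. /k/ is a voiceless stop between vowels /u/ and /o/, so it voices to [g]. /kupurbourukakuko/ → kuburbourugagugo.
Rule 2 (degemination): no segment meets the environment; /kuburbourugagugo/ is unchanged.
Rule 3 (pre-rhotic lowering): /u/ is a high vowel immediately before /r/, so it lowers to [o]. /u/ is a high vowel immediately before /r/, so it lowers to [o]. /kuburbourugagugo/ → kuborboorugagugo.
Rule 4 (final vowel raising): /o/ is a mid vowel in word-final position, so it raises to [u]. /kuborboorugagugo/ → kuborboorugagugu.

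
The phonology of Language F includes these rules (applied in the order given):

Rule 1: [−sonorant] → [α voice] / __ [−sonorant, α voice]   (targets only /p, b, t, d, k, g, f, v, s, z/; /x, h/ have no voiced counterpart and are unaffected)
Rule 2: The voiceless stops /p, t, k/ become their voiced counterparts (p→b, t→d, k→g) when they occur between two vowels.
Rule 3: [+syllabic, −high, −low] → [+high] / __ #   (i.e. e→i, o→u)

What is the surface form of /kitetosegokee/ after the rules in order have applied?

Rule 1 (regressive voicing assimilation): no segment meets the environment; /kitetosegokee/ is unchanged.
Rule 2 (intervocalic voicing): /t/ is a voiceless stop between vowels /i/ and /e/, so it voices to [d]. /t/ is a voiceless stop between vowels /e/ and /o/, so it voices to [d]. /k/ is a voiceless stop between vowels /o/ and /e/, so it voices to [g]. /kitetosegokee/ → kidedosegogee.
Rule 3 (final vowel raising): /e/ is a mid vowel in word-final position, so it raises to [i]. /kidedosegogee/ → kidedosegogei.

kidedosegogei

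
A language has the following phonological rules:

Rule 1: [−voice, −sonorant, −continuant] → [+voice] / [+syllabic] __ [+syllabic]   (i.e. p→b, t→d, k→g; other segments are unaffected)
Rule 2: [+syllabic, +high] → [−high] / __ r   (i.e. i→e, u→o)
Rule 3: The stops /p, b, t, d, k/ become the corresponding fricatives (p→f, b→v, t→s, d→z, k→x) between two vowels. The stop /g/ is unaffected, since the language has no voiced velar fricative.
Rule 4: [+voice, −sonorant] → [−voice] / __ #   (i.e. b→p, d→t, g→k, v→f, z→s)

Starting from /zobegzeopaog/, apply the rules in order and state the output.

Rule 1 (intervocalic voicing): /p/ is a voiceless stop between vowels /o/ and /a/, so it voices to [b]. /zobegzeopaog/ → zobegzeobaog.
Rule 2 (pre-rhotic lowering): no segment meets the environment; /zobegzeobaog/ is unchanged.
Rule 3 (intervocalic spirantization): /b/ is a stop between vowels /o/ and /e/, so it spirantizes to the fricative [v]. /b/ is a stop between vowels /o/ and /a/, so it spirantizes to the fricative [v]. /zobegzeobaog/ → zovegzeovaog.
Rule 4 (final devoicing): /g/ is a voiced obstruent in word-final position, so it devoices to [k]. /zovegzeovaog/ → zovegzeovaok.

zovegzeovaok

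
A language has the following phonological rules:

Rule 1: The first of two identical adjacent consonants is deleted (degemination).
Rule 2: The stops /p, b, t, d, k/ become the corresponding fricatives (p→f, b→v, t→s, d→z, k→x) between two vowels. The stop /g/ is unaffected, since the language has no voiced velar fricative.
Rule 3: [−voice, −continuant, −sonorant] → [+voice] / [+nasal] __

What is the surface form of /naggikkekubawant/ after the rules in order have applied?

Rule 1 (degemination): /gg/ is a geminate; the first /g/ deletes. /kk/ is a geminate; the first /k/ deletes. /naggikkekubawant/ → nagikekubawant.
Rule 2 (intervocalic spirantization): /k/ is a stop between vowels /i/ and /e/, so it spirantizes to the fricative [x]. /k/ is a stop between vowels /e/ and /u/, so it spirantizes to the fricative [x]. /b/ is a stop between vowels /u/ and /a/, so it spirantizes to the fricative [v]. /nagikekubawant/ → nagixexuvawant.
Rule 3 (post-nasal voicing): /t/ is a voiceless stop immediately after the nasal /n/, so it voices to [d]. /nagixexuvawant/ → nagixexuvawand.

nagixexuvawand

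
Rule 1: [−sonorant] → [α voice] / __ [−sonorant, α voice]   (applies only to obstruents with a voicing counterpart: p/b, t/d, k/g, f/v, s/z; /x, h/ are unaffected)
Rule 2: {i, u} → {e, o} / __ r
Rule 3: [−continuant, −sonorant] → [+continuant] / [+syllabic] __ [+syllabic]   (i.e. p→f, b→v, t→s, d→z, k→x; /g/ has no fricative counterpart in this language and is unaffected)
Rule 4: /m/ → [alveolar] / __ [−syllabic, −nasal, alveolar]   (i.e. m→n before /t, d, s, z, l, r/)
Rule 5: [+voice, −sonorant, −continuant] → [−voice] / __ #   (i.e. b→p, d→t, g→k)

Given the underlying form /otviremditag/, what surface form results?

Rule 1 (regressive voicing assimilation): /t/ precedes the voiced obstruent /v/, so it voices to [d] by assimilation. /otviremditag/ → odviremditag.
Rule 2 (pre-rhotic lowering): /i/ is a high vowel immediately before /r/, so it lowers to [e]. /odviremditag/ → odveremditag.
Rule 3 (intervocalic spirantization): /t/ is a stop between vowels /i/ and /a/, so it spirantizes to the fricative [s]. /odveremditag/ → odveremdisag.
Rule 4 (nasal place assimilation): /m/ precedes the alveolar consonant /d/, so it assimilates in place to [n]. /odveremdisag/ → odverendisag.
Rule 5 (final devoicing): /g/ is a voiced stop in word-final position, so it devoices to [k]. /odverendisag/ → odverendisak.

odverendisak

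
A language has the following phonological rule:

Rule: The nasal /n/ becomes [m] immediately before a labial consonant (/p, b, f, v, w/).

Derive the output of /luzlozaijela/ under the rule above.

luzlozaijela

No segment of /luzlozaijela/ meets the structural description of the rule, so the form surfaces unchanged.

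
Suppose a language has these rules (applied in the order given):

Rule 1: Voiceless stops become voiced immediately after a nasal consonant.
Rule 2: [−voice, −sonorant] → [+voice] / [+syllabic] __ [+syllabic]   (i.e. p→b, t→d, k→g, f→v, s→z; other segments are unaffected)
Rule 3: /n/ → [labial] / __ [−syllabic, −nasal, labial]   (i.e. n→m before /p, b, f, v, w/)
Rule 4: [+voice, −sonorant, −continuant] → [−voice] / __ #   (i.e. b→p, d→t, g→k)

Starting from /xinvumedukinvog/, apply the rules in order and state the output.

ximvumedugimvok

Rule 1 (post-nasal voicing): no segment meets the environment; /xinvumedukinvog/ is unchanged.
Rule 2 (intervocalic voicing): /k/ is a voiceless obstruent between vowels /u/ and /i/, so it voices to [g]. /xinvumedukinvog/ → xinvumeduginvog.
Rule 3 (nasal place assimilation): /n/ precedes the labial consonant /v/, so it assimilates in place to [m]. /n/ precedes the labial consonant /v/, so it assimilates in place to [m]. /xinvumeduginvog/ → ximvumedugimvog.
Rule 4 (final devoicing): /g/ is a voiced stop in word-final position, so it devoices to [k]. /ximvumedugimvog/ → ximvumedugimvok.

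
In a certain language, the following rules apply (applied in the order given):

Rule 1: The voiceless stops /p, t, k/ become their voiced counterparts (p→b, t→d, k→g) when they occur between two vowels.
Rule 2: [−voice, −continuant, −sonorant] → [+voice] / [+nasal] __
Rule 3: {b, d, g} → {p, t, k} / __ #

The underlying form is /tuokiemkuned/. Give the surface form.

Rule 1 (intervocalic voicing): /k/ is a voiceless stop between vowels /o/ and /i/, so it voices to [g]. /tuokiemkuned/ → tuogiemkuned.
Rule 2 (post-nasal voicing): /k/ is a voiceless stop immediately after the nasal /m/, so it voices to [g]. /tuogiemkuned/ → tuogiemguned.
Rule 3 (final devoicing): /d/ is a voiced stop in word-final position, so it devoices to [t]. /tuogiemguned/ → tuogiemgunet.

tuogiemgunet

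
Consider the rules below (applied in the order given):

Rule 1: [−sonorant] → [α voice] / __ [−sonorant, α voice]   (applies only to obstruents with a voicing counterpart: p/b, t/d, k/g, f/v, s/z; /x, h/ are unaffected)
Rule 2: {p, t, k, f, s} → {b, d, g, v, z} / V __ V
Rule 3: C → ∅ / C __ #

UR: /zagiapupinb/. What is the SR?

Rule 1 (regressive voicing assimilation): no segment meets the environment; /zagiapupinb/ is unchanged.
Rule 2 (intervocalic voicing): /p/ is a voiceless obstruent between vowels /a/ and /u/, so it voices to [b]. /p/ is a voiceless obstruent between vowels /u/ and /i/, so it voices to [b]. /zagiapupinb/ → zagiabubinb.
Rule 3 (final cluster simplification): /b/ is the second consonant of a word-final cluster /nb/, so it deletes. /zagiabubinb/ → zagiabubin.

zagiabubin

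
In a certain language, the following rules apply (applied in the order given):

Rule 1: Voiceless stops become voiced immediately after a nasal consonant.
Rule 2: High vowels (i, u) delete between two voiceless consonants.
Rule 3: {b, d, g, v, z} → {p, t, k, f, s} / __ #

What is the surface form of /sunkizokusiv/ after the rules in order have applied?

Rule 1 (post-nasal voicing): /k/ is a voiceless stop immediately after the nasal /n/, so it voices to [g]. /sunkizokusiv/ → sungizokusiv.
Rule 2 (high vowel syncope): /u/ is a high vowel flanked by voiceless consonants /k/ and /s/, so it deletes. /sungizokusiv/ → sungizoksiv.
Rule 3 (final devoicing): /v/ is a voiced obstruent in word-final position, so it devoices to [f]. /sungizoksiv/ → sungizoksif.

sungizoksif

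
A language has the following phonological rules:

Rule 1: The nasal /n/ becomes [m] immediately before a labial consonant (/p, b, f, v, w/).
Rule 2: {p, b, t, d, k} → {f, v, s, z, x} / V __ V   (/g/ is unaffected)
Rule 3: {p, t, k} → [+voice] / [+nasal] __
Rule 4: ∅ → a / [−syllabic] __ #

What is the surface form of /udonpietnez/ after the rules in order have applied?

uzombietneza

Rule 1 (nasal place assimilation): /n/ precedes the labial consonant /p/, so it assimilates in place to [m]. /udonpietnez/ → udompietnez.
Rule 2 (intervocalic spirantization): /d/ is a stop between vowels /u/ and /o/, so it spirantizes to the fricative [z]. /udompietnez/ → uzompietnez.
Rule 3 (post-nasal voicing): /p/ is a voiceless stop immediately after the nasal /m/, so it voices to [b]. /uzompietnez/ → uzombietnez.
Rule 4 (final a-epenthesis): the form ends in the consonant /z/, so [a] is inserted word-finally. /uzombietnez/ → uzombietneza.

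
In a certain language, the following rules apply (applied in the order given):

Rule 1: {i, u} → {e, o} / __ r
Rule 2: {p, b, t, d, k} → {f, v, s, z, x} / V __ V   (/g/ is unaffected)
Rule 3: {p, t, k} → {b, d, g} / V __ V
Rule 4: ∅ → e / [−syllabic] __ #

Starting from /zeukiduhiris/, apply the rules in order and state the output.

zeuxizuherise

Rule 1 (pre-rhotic lowering): /i/ is a high vowel immediately before /r/, so it lowers to [e]. /zeukiduhiris/ → zeukiduheris.
Rule 2 (intervocalic spirantization): /k/ is a stop between vowels /u/ and /i/, so it spirantizes to the fricative [x]. /d/ is a stop between vowels /i/ and /u/, so it spirantizes to the fricative [z]. /zeukiduheris/ → zeuxizuheris.
Rule 3 (intervocalic voicing): no segment meets the environment; /zeuxizuheris/ is unchanged.
Rule 4 (final e-epenthesis): the form ends in the consonant /s/, so [e] is inserted word-finally. /zeuxizuheris/ → zeuxizuherise.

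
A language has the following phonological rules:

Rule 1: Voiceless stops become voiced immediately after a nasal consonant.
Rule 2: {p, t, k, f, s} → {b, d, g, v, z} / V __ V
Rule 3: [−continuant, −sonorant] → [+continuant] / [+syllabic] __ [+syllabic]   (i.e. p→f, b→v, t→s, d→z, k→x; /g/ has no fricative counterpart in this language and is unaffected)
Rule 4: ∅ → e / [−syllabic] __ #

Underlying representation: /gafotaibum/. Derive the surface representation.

Rule 1 (post-nasal voicing): no segment meets the environment; /gafotaibum/ is unchanged.
Rule 2 (intervocalic voicing): /f/ is a voiceless obstruent between vowels /a/ and /o/, so it voices to [v]. /t/ is a voiceless obstruent between vowels /o/ and /a/, so it voices to [d]. /gafotaibum/ → gavodaibum.
Rule 3 (intervocalic spirantization): /d/ is a stop between vowels /o/ and /a/, so it spirantizes to the fricative [z]. /b/ is a stop between vowels /i/ and /u/, so it spirantizes to the fricative [v]. /gavodaibum/ → gavozaivum.
Rule 4 (final e-epenthesis): the form ends in the consonant /m/, so [e] is inserted word-finally. /gavozaivum/ → gavozaivume.

gavozaivume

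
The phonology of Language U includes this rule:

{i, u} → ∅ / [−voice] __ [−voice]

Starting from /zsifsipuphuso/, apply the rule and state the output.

zsfspphso

/i/ is a high vowel flanked by voiceless consonants /s/ and /f/, so it deletes.
/i/ is a high vowel flanked by voiceless consonants /s/ and /p/, so it deletes.
/u/ is a high vowel flanked by voiceless consonants /p/ and /p/, so it deletes.
/u/ is a high vowel flanked by voiceless consonants /h/ and /s/, so it deletes.
Surface form: [zsfspphso].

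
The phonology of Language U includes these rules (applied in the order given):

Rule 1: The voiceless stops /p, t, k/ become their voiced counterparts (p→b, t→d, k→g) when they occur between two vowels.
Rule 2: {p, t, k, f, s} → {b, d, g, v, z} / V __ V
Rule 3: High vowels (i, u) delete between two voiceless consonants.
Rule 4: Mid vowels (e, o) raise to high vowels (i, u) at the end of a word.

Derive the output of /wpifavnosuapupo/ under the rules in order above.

Rule 1 (intervocalic voicing): /p/ is a voiceless stop between vowels /a/ and /u/, so it voices to [b]. /p/ is a voiceless stop between vowels /u/ and /o/, so it voices to [b]. /wpifavnosuapupo/ → wpifavnosuabubo.
Rule 2 (intervocalic voicing): /f/ is a voiceless obstruent between vowels /i/ and /a/, so it voices to [v]. /s/ is a voiceless obstruent between vowels /o/ and /u/, so it voices to [z]. /wpifavnosuabubo/ → wpivavnozuabubo.
Rule 3 (high vowel syncope): no segment meets the environment; /wpivavnozuabubo/ is unchanged.
Rule 4 (final vowel raising): /o/ is a mid vowel in word-final position, so it raises to [u]. /wpivavnozuabubo/ → wpivavnozuabubu.

wpivavnozuabubu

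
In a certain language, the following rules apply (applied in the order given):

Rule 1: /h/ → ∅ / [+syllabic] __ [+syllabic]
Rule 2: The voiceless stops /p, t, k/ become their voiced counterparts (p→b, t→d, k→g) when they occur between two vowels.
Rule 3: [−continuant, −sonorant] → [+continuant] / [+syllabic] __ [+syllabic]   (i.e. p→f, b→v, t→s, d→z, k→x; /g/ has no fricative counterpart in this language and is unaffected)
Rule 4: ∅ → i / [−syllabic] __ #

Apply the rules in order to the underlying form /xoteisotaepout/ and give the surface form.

xozeisozaevouti

Rule 1 (intervocalic h-deletion): no segment meets the environment; /xoteisotaepout/ is unchanged.
Rule 2 (intervocalic voicing): /t/ is a voiceless stop between vowels /o/ and /e/, so it voices to [d]. /t/ is a voiceless stop between vowels /o/ and /a/, so it voices to [d]. /p/ is a voiceless stop between vowels /e/ and /o/, so it voices to [b]. /xoteisotaepout/ → xodeisodaebout.
Rule 3 (intervocalic spirantization): /d/ is a stop between vowels /o/ and /e/, so it spirantizes to the fricative [z]. /d/ is a stop between vowels /o/ and /a/, so it spirantizes to the fricative [z]. /b/ is a stop between vowels /e/ and /o/, so it spirantizes to the fricative [v]. /xodeisodaebout/ → xozeisozaevout.
Rule 4 (final i-epenthesis): the form ends in the consonant /t/, so [i] is inserted word-finally. /xozeisozaevout/ → xozeisozaevouti.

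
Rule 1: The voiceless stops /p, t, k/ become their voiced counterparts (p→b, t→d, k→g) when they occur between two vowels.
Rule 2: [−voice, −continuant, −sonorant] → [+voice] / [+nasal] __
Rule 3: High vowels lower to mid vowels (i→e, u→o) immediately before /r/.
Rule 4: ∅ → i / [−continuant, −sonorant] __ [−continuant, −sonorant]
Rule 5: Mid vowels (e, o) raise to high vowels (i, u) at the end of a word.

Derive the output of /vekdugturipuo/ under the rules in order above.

vekidugitoribuu

Rule 1 (intervocalic voicing): /p/ is a voiceless stop between vowels /i/ and /u/, so it voices to [b]. /vekdugturipuo/ → vekdugturibuo.
Rule 2 (post-nasal voicing): no segment meets the environment; /vekdugturibuo/ is unchanged.
Rule 3 (pre-rhotic lowering): /u/ is a high vowel immediately before /r/, so it lowers to [o]. /vekdugturibuo/ → vekdugtoribuo.
Rule 4 (stop-cluster i-epenthesis): /k/ and /d/ form a stop–stop cluster, so [i] is inserted between them. /g/ and /t/ form a stop–stop cluster, so [i] is inserted between them. /vekdugtoribuo/ → vekidugitoribuo.
Rule 5 (final vowel raising): /o/ is a mid vowel in word-final position, so it raises to [u]. /vekidugitoribuo/ → vekidugitoribuu.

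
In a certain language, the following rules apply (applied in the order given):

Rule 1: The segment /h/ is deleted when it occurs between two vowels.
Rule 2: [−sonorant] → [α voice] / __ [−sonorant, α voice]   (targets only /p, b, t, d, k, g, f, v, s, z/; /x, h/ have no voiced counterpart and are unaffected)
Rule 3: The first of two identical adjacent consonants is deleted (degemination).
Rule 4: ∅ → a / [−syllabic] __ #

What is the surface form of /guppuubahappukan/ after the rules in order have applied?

gupuubaapukana

Rule 1 (intervocalic h-deletion): /h/ occurs between vowels /a/ and /a/, so it deletes. /guppuubahappukan/ → guppuubaappukan.
Rule 2 (regressive voicing assimilation): no segment meets the environment; /guppuubaappukan/ is unchanged.
Rule 3 (degemination): /pp/ is a geminate; the first /p/ deletes. /pp/ is a geminate; the first /p/ deletes. /guppuubaappukan/ → gupuubaapukan.
Rule 4 (final a-epenthesis): the form ends in the consonant /n/, so [a] is inserted word-finally. /gupuubaapukan/ → gupuubaapukana.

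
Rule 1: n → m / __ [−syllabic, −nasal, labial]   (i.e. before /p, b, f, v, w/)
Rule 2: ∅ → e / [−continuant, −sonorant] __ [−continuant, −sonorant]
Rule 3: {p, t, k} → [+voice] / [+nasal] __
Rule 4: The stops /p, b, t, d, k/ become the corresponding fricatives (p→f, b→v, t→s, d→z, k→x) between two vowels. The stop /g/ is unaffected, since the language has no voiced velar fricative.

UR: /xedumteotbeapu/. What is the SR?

Rule 1 (nasal place assimilation): no segment meets the environment; /xedumteotbeapu/ is unchanged.
Rule 2 (stop-cluster e-epenthesis): /t/ and /b/ form a stop–stop cluster, so [e] is inserted between them. /xedumteotbeapu/ → xedumteotebeapu.
Rule 3 (post-nasal voicing): /t/ is a voiceless stop immediately after the nasal /m/, so it voices to [d]. /xedumteotebeapu/ → xedumdeotebeapu.
Rule 4 (intervocalic spirantization): /d/ is a stop between vowels /e/ and /u/, so it spirantizes to the fricative [z]. /t/ is a stop between vowels /o/ and /e/, so it spirantizes to the fricative [s]. /b/ is a stop between vowels /e/ and /e/, so it spirantizes to the fricative [v]. /p/ is a stop between vowels /a/ and /u/, so it spirantizes to the fricative [f]. /xedumdeotebeapu/ → xezumdeoseveafu.

xezumdeoseveafu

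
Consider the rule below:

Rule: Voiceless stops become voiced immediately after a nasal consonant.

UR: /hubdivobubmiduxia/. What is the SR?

No segment of /hubdivobubmiduxia/ meets the structural description of the rule, so the form surfaces unchanged.

hubdivobubmiduxia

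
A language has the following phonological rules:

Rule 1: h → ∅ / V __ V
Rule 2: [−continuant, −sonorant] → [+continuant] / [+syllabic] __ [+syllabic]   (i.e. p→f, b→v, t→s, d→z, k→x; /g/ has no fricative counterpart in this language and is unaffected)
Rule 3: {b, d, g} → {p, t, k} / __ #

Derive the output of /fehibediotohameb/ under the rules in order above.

Rule 1 (intervocalic h-deletion): /h/ occurs between vowels /e/ and /i/, so it deletes. /h/ occurs between vowels /o/ and /a/, so it deletes. /fehibediotohameb/ → feibediotoameb.
Rule 2 (intervocalic spirantization): /b/ is a stop between vowels /i/ and /e/, so it spirantizes to the fricative [v]. /d/ is a stop between vowels /e/ and /i/, so it spirantizes to the fricative [z]. /t/ is a stop between vowels /o/ and /o/, so it spirantizes to the fricative [s]. /feibediotoameb/ → feiveziosoameb.
Rule 3 (final devoicing): /b/ is a voiced stop in word-final position, so it devoices to [p]. /feiveziosoameb/ → feiveziosoamep.

feiveziosoamep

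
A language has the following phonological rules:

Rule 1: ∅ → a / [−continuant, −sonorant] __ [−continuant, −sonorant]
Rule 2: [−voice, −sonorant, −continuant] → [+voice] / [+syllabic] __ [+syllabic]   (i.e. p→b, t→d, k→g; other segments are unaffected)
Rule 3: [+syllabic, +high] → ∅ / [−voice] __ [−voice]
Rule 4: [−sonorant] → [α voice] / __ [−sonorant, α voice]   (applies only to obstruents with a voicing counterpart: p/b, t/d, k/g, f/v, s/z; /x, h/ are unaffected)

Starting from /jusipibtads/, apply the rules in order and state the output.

jusibibadats

Rule 1 (stop-cluster a-epenthesis): /b/ and /t/ form a stop–stop cluster, so [a] is inserted between them. /jusipibtads/ → jusipibatads.
Rule 2 (intervocalic voicing): /p/ is a voiceless stop between vowels /i/ and /i/, so it voices to [b]. /t/ is a voiceless stop between vowels /a/ and /a/, so it voices to [d]. /jusipibatads/ → jusibibadads.
Rule 3 (high vowel syncope): no segment meets the environment; /jusibibadads/ is unchanged.
Rule 4 (regressive voicing assimilation): /d/ precedes the voiceless obstruent /s/, so it devoices to [t] by assimilation. /jusibibadads/ → jusibibadats.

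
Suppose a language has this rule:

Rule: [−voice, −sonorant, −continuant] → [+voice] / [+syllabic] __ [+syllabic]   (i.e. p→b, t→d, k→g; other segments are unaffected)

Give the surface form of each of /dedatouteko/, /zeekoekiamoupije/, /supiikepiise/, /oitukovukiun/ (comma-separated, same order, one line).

/dedatouteko/: /t/ is a voiceless stop between vowels /a/ and /o/, so it voices to [d]. /t/ is a voiceless stop between vowels /u/ and /e/, so it voices to [d]. /k/ is a voiceless stop between vowels /e/ and /o/, so it voices to [g]. → [dedadoudego].
/zeekoekiamoupije/: /k/ is a voiceless stop between vowels /e/ and /o/, so it voices to [g]. /k/ is a voiceless stop between vowels /e/ and /i/, so it voices to [g]. /p/ is a voiceless stop between vowels /u/ and /i/, so it voices to [b]. → [zeegoegiamoubije].
/supiikepiise/: /p/ is a voiceless stop between vowels /u/ and /i/, so it voices to [b]. /k/ is a voiceless stop between vowels /i/ and /e/, so it voices to [g]. /p/ is a voiceless stop between vowels /e/ and /i/, so it voices to [b]. → [subiigebiise].
/oitukovukiun/: /t/ is a voiceless stop between vowels /i/ and /u/, so it voices to [d]. /k/ is a voiceless stop between vowels /u/ and /o/, so it voices to [g]. /k/ is a voiceless stop between vowels /u/ and /i/, so it voices to [g]. → [oidugovugiun].

dedadoudego, zeegoegiamoubije, subiigebiise, oidugovugiun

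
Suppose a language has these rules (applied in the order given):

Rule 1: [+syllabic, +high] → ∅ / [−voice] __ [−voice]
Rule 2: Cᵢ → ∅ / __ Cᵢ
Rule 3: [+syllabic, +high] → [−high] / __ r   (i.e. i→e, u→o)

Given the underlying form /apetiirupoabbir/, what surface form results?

apetierupoaber

Rule 1 (high vowel syncope): no segment meets the environment; /apetiirupoabbir/ is unchanged.
Rule 2 (degemination): /bb/ is a geminate; the first /b/ deletes. /apetiirupoabbir/ → apetiirupoabir.
Rule 3 (pre-rhotic lowering): /i/ is a high vowel immediately before /r/, so it lowers to [e]. /i/ is a high vowel immediately before /r/, so it lowers to [e]. /apetiirupoabir/ → apetierupoaber.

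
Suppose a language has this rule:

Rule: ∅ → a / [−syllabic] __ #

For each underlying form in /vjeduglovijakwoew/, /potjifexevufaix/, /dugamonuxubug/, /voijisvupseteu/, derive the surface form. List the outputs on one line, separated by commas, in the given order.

vjeduglovijakwoewa, potjifexevufaixa, dugamonuxubuga, voijisvupseteu

/vjeduglovijakwoew/: the form ends in the consonant /w/, so [a] is inserted word-finally. → [vjeduglovijakwoewa].
/potjifexevufaix/: the form ends in the consonant /x/, so [a] is inserted word-finally. → [potjifexevufaixa].
/dugamonuxubug/: the form ends in the consonant /g/, so [a] is inserted word-finally. → [dugamonuxubuga].
/voijisvupseteu/: the rule's environment is not met; surfaces unchanged as [voijisvupseteu].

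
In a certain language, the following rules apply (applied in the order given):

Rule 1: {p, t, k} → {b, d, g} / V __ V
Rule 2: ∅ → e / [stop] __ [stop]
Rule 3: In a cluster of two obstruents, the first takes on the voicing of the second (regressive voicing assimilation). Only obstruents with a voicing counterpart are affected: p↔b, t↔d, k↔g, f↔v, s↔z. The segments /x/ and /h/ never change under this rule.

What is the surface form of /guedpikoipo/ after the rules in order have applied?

Rule 1 (intervocalic voicing): /k/ is a voiceless stop between vowels /i/ and /o/, so it voices to [g]. /p/ is a voiceless stop between vowels /i/ and /o/, so it voices to [b]. /guedpikoipo/ → guedpigoibo.
Rule 2 (stop-cluster e-epenthesis): /d/ and /p/ form a stop–stop cluster, so [e] is inserted between them. /guedpigoibo/ → guedepigoibo.
Rule 3 (regressive voicing assimilation): no segment meets the environment; /guedepigoibo/ is unchanged.

guedepigoibo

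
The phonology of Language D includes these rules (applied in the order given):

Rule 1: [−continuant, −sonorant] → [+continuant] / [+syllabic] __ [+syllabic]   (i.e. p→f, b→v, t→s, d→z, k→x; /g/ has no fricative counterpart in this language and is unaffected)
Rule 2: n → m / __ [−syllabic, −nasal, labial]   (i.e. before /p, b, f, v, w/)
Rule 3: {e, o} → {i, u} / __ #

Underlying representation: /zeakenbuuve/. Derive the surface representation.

Rule 1 (intervocalic spirantization): /k/ is a stop between vowels /a/ and /e/, so it spirantizes to the fricative [x]. /zeakenbuuve/ → zeaxenbuuve.
Rule 2 (nasal place assimilation): /n/ precedes the labial consonant /b/, so it assimilates in place to [m]. /zeaxenbuuve/ → zeaxembuuve.
Rule 3 (final vowel raising): /e/ is a mid vowel in word-final position, so it raises to [i]. /zeaxembuuve/ → zeaxembuuvi.

zeaxembuuvi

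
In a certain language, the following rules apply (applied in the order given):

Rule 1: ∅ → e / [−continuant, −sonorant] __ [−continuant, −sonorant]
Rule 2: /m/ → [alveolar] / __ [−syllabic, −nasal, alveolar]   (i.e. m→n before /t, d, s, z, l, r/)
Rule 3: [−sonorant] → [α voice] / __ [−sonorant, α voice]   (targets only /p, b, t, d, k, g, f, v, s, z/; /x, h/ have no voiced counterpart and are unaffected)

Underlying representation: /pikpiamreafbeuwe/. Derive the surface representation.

Rule 1 (stop-cluster e-epenthesis): /k/ and /p/ form a stop–stop cluster, so [e] is inserted between them. /pikpiamreafbeuwe/ → pikepiamreafbeuwe.
Rule 2 (nasal place assimilation): /m/ precedes the alveolar consonant /r/, so it assimilates in place to [n]. /pikepiamreafbeuwe/ → pikepianreafbeuwe.
Rule 3 (regressive voicing assimilation): /f/ precedes the voiced obstruent /b/, so it voices to [v] by assimilation. /pikepianreafbeuwe/ → pikepianreavbeuwe.

pikepianreavbeuwe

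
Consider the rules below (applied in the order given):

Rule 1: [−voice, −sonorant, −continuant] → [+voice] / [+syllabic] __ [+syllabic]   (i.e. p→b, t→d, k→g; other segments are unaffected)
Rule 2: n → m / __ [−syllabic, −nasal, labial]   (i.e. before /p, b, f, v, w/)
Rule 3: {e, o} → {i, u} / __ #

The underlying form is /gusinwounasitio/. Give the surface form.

Rule 1 (intervocalic voicing): /t/ is a voiceless stop between vowels /i/ and /i/, so it voices to [d]. /gusinwounasitio/ → gusinwounasidio.
Rule 2 (nasal place assimilation): /n/ precedes the labial consonant /w/, so it assimilates in place to [m]. /gusinwounasidio/ → gusimwounasidio.
Rule 3 (final vowel raising): /o/ is a mid vowel in word-final position, so it raises to [u]. /gusimwounasidio/ → gusimwounasidiu.

gusimwounasidiu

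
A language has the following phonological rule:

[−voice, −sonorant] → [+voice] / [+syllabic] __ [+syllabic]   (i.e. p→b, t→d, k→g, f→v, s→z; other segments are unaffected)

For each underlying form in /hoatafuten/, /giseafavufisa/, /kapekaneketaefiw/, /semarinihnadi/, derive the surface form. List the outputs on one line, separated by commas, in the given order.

hoadavuden, gizeavavuviza, kabeganegedaeviw, semarinihnadi

/hoatafuten/: /t/ is a voiceless obstruent between vowels /a/ and /a/, so it voices to [d]. /f/ is a voiceless obstruent between vowels /a/ and /u/, so it voices to [v]. /t/ is a voiceless obstruent between vowels /u/ and /e/, so it voices to [d]. → [hoadavuden].
/giseafavufisa/: /s/ is a voiceless obstruent between vowels /i/ and /e/, so it voices to [z]. /f/ is a voiceless obstruent between vowels /a/ and /a/, so it voices to [v]. /f/ is a voiceless obstruent between vowels /u/ and /i/, so it voices to [v]. /s/ is a voiceless obstruent between vowels /i/ and /a/, so it voices to [z]. → [gizeavavuviza].
/kapekaneketaefiw/: /p/ is a voiceless obstruent between vowels /a/ and /e/, so it voices to [b]. /k/ is a voiceless obstruent between vowels /e/ and /a/, so it voices to [g]. /k/ is a voiceless obstruent between vowels /e/ and /e/, so it voices to [g]. /t/ is a voiceless obstruent between vowels /e/ and /a/, so it voices to [d]. /f/ is a voiceless obstruent between vowels /e/ and /i/, so it voices to [v]. → [kabeganegedaeviw].
/semarinihnadi/: the rule's environment is not met; surfaces unchanged as [semarinihnadi].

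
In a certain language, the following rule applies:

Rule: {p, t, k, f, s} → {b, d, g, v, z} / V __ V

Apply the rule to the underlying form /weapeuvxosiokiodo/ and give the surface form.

/p/ is a voiceless obstruent between vowels /a/ and /e/, so it voices to [b].
/s/ is a voiceless obstruent between vowels /o/ and /i/, so it voices to [z].
/k/ is a voiceless obstruent between vowels /o/ and /i/, so it voices to [g].
Surface form: [weabeuvxoziogiodo].

weabeuvxoziogiodo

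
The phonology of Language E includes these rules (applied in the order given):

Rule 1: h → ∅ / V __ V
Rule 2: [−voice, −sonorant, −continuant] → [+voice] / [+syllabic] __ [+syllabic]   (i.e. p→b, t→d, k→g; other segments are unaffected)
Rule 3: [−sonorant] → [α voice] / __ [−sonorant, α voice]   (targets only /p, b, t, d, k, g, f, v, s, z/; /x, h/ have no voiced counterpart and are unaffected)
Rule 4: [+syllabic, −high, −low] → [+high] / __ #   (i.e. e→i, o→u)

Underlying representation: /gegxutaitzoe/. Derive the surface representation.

Rule 1 (intervocalic h-deletion): no segment meets the environment; /gegxutaitzoe/ is unchanged.
Rule 2 (intervocalic voicing): /t/ is a voiceless stop between vowels /u/ and /a/, so it voices to [d]. /gegxutaitzoe/ → gegxudaitzoe.
Rule 3 (regressive voicing assimilation): /g/ precedes the voiceless obstruent /x/, so it devoices to [k] by assimilation. /t/ precedes the voiced obstruent /z/, so it voices to [d] by assimilation. /gegxudaitzoe/ → gekxudaidzoe.
Rule 4 (final vowel raising): /e/ is a mid vowel in word-final position, so it raises to [i]. /gekxudaidzoe/ → gekxudaidzoi.

gekxudaidzoi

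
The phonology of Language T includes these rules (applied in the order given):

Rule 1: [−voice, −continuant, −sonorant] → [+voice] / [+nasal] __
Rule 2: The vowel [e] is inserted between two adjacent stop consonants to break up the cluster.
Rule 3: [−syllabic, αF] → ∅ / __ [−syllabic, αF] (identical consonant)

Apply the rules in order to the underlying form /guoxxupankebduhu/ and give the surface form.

Rule 1 (post-nasal voicing): /k/ is a voiceless stop immediately after the nasal /n/, so it voices to [g]. /guoxxupankebduhu/ → guoxxupangebduhu.
Rule 2 (stop-cluster e-epenthesis): /b/ and /d/ form a stop–stop cluster, so [e] is inserted between them. /guoxxupangebduhu/ → guoxxupangebeduhu.
Rule 3 (degemination): /xx/ is a geminate; the first /x/ deletes. /guoxxupangebeduhu/ → guoxupangebeduhu.

guoxupangebeduhu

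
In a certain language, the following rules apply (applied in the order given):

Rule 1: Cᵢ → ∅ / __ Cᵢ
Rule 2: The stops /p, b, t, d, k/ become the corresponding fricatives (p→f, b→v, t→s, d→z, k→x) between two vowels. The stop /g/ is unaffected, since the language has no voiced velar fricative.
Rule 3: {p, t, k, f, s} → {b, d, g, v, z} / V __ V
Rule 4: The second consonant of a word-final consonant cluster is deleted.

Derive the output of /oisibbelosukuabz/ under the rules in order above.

oizivelozuxuab

Rule 1 (degemination): /bb/ is a geminate; the first /b/ deletes. /oisibbelosukuabz/ → oisibelosukuabz.
Rule 2 (intervocalic spirantization): /b/ is a stop between vowels /i/ and /e/, so it spirantizes to the fricative [v]. /k/ is a stop between vowels /u/ and /u/, so it spirantizes to the fricative [x]. /oisibelosukuabz/ → oisivelosuxuabz.
Rule 3 (intervocalic voicing): /s/ is a voiceless obstruent between vowels /i/ and /i/, so it voices to [z]. /s/ is a voiceless obstruent between vowels /o/ and /u/, so it voices to [z]. /oisivelosuxuabz/ → oizivelozuxuabz.
Rule 4 (final cluster simplification): /z/ is the second consonant of a word-final cluster /bz/, so it deletes. /oizivelozuxuabz/ → oizivelozuxuab.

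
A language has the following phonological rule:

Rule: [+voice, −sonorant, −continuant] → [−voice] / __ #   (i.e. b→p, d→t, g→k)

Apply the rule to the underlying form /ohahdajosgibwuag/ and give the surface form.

ohahdajosgibwuak

/g/ is a voiced stop in word-final position, so it devoices to [k].
The other instances of /d/, /g/, /b/ do not occur in the required environment and remain unchanged.
Surface form: [ohahdajosgibwuak].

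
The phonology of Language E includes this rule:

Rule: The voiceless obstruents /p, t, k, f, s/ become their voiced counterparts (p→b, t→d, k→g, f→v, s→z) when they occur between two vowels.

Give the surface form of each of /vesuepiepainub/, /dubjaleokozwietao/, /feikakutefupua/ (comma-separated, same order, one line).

/vesuepiepainub/: /s/ is a voiceless obstruent between vowels /e/ and /u/, so it voices to [z]. /p/ is a voiceless obstruent between vowels /e/ and /i/, so it voices to [b]. /p/ is a voiceless obstruent between vowels /e/ and /a/, so it voices to [b]. → [vezuebiebainub].
/dubjaleokozwietao/: /k/ is a voiceless obstruent between vowels /o/ and /o/, so it voices to [g]. /t/ is a voiceless obstruent between vowels /e/ and /a/, so it voices to [d]. → [dubjaleogozwiedao].
/feikakutefupua/: /k/ is a voiceless obstruent between vowels /i/ and /a/, so it voices to [g]. /k/ is a voiceless obstruent between vowels /a/ and /u/, so it voices to [g]. /t/ is a voiceless obstruent between vowels /u/ and /e/, so it voices to [d]. /f/ is a voiceless obstruent between vowels /e/ and /u/, so it voices to [v]. /p/ is a voiceless obstruent between vowels /u/ and /u/, so it voices to [b]. → [feigagudevubua].

vezuebiebainub, dubjaleogozwiedao, feigagudevubua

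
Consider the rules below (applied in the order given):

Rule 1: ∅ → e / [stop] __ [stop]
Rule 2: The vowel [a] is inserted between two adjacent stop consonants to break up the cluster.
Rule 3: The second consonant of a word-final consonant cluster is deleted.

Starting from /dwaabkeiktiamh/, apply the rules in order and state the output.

dwaabekeiketiam

Rule 1 (stop-cluster e-epenthesis): /b/ and /k/ form a stop–stop cluster, so [e] is inserted between them. /k/ and /t/ form a stop–stop cluster, so [e] is inserted between them. /dwaabkeiktiamh/ → dwaabekeiketiamh.
Rule 2 (stop-cluster a-epenthesis): no segment meets the environment; /dwaabekeiketiamh/ is unchanged.
Rule 3 (final cluster simplification): /h/ is the second consonant of a word-final cluster /mh/, so it deletes. /dwaabekeiketiamh/ → dwaabekeiketiam.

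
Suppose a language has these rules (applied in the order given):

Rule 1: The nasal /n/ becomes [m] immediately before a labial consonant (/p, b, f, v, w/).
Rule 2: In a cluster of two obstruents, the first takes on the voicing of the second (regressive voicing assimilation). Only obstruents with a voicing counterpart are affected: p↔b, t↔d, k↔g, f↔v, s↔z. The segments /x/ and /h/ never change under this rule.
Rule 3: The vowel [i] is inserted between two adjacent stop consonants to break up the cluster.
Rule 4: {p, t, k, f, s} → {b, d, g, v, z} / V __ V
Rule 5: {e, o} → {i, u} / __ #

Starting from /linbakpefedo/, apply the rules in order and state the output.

Rule 1 (nasal place assimilation): /n/ precedes the labial consonant /b/, so it assimilates in place to [m]. /linbakpefedo/ → limbakpefedo.
Rule 2 (regressive voicing assimilation): no segment meets the environment; /limbakpefedo/ is unchanged.
Rule 3 (stop-cluster i-epenthesis): /k/ and /p/ form a stop–stop cluster, so [i] is inserted between them. /limbakpefedo/ → limbakipefedo.
Rule 4 (intervocalic voicing): /k/ is a voiceless obstruent between vowels /a/ and /i/, so it voices to [g]. /p/ is a voiceless obstruent between vowels /i/ and /e/, so it voices to [b]. /f/ is a voiceless obstruent between vowels /e/ and /e/, so it voices to [v]. /limbakipefedo/ → limbagibevedo.
Rule 5 (final vowel raising): /o/ is a mid vowel in word-final position, so it raises to [u]. /limbagibevedo/ → limbagibevedu.

limbagibevedu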